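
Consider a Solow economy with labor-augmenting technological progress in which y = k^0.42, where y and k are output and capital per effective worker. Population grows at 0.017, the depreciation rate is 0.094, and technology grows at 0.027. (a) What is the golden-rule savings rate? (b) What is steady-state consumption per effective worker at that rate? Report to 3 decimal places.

n + g + δ = 0.017 + 0.027 + 0.094 = 0.138.
For Cobb-Douglas, s_gold equals capital's share: s_gold = 0.42.
Maximizing c = f(k) − (n+g+δ)·k gives f'(k) = n+g+δ, i.e. 0.42·k^(0.42−1) = 0.138, so k_gold = (0.42/0.138)^(1/0.58) ≈ 6.8139.
y_gold = 6.8139^0.42 ≈ 2.2389; c_gold = (1−0.42)·y_gold ≈ 1.2985.

(a) s_gold = 0.420; (b) c_gold ≈ 1.299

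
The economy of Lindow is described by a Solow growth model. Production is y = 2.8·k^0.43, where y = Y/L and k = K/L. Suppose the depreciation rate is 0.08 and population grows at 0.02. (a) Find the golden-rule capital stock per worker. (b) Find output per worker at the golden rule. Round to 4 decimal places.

(a) k_gold ≈ 78.6749; (b) y_gold ≈ 18.2965

Capital per worker breaks even when investment replaces (n + δ)·k; here n + δ = 0.1.
At the golden rule the marginal product of capital equals n+δ: 0.43·2.8·k^(0.43−1) = 0.1. Solving, k_gold = (0.43·2.8/0.1)^(1/0.57) ≈ 78.6749.
y_gold = 2.8·78.6749^0.43 ≈ 18.2965.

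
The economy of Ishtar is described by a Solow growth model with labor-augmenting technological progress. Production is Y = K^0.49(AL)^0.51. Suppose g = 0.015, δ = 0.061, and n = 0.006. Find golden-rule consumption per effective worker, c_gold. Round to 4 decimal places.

Capital per effective worker breaks even when investment replaces (n + g + δ)·k; here n + g + δ = 0.082.
Golden rule sets MPK = n+g+δ: 0.49·k^(0.49−1) = 0.082, so k_gold = (0.49/0.082)^(1/0.51) ≈ 33.2903.
y_gold = 33.2903^0.49 ≈ 5.5710.
c_gold = y_gold − (n+g+δ)·k_gold = 5.5710 − 0.082·33.2903 ≈ 2.8412.

c_gold ≈ 2.8412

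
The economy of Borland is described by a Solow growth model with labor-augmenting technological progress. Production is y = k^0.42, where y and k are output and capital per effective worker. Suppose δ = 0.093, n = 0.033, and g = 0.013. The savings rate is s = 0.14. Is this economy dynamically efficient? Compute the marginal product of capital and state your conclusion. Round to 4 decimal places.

Capital per effective worker breaks even when investment replaces (n + g + δ)·k; here n + g + δ = 0.139.
Steady-state k*: s·k^0.42 = 0.139·k gives k* = (0.14/0.139)^(1/0.58) ≈ 1.0124.
MPK = 0.42·1.0124^(-0.58) ≈ 0.4170.
MPK > n+g+δ = 0.139, so the economy is dynamically efficient (under-saving).

dynamically efficient; MPK ≈ 0.4170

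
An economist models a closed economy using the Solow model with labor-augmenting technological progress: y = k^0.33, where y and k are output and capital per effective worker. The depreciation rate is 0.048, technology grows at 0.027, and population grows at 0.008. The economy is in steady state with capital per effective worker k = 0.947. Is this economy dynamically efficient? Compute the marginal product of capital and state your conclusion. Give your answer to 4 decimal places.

dynamically efficient; MPK ≈ 0.3423

Break-even investment rate: n + g + δ = 0.008 + 0.027 + 0.048 = 0.083.
MPK = 0.33·k^(0.33−1) = 0.33·0.947^(-0.67) ≈ 0.3423.
MPK > 0.083, so the economy is dynamically efficient (under-saving).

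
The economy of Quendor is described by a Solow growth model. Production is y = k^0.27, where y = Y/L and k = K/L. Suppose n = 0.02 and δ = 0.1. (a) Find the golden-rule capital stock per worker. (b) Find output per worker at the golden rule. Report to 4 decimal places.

n + δ = 0.02 + 0.1 = 0.12.
Maximizing c = f(k) − (n+δ)·k gives f'(k) = n+δ, i.e. 0.27·k^(0.27−1) = 0.12, so k_gold = (0.27/0.12)^(1/0.73) ≈ 3.0370.
y_gold = 3.0370^0.27 ≈ 1.3498.

(a) k_gold ≈ 3.0370; (b) y_gold ≈ 1.3498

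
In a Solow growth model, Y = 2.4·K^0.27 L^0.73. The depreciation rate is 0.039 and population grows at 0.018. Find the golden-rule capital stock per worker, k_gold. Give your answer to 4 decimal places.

Break-even investment rate: n + δ = 0.018 + 0.039 = 0.057.
Golden rule sets MPK = n+δ: 0.27·2.4·k^(0.27−1) = 0.057, so k_gold = (0.27·2.4/0.057)^(1/0.73) ≈ 27.9360.

k_gold ≈ 27.9360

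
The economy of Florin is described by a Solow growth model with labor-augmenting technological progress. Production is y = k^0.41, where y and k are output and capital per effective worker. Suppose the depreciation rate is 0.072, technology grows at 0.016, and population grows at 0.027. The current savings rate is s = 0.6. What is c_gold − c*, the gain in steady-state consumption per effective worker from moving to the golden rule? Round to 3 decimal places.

n + g + δ = 0.027 + 0.016 + 0.072 = 0.115.
Current steady state (s = 0.6): k* = (0.6/0.115)^(1/0.59) ≈ 16.4446, y* = 16.4446^0.41 ≈ 3.1519, c* = (1−0.6)·3.1519 ≈ 1.2608.
Maximizing c = f(k) − (n+g+δ)·k gives f'(k) = n+g+δ, i.e. 0.41·k^(0.41−1) = 0.115, so k_gold = (0.41/0.115)^(1/0.59) ≈ 8.6246.
y_gold = 8.6246^0.41 ≈ 2.4191, c_gold = y_gold − 0.115·k_gold ≈ 1.4273.
Gain: Δc = 1.4273 − 1.2608 ≈ 0.1665.

Δc ≈ 0.167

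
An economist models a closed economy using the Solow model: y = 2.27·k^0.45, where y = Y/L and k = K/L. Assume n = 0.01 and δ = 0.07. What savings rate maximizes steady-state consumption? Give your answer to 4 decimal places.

s_gold = 0.4500

n + δ = 0.01 + 0.07 = 0.08.
At the golden rule MPK = n+δ, and in any Cobb-Douglas steady state s = (n+δ)·k/y = MPK·k/y = capital's share 0.45.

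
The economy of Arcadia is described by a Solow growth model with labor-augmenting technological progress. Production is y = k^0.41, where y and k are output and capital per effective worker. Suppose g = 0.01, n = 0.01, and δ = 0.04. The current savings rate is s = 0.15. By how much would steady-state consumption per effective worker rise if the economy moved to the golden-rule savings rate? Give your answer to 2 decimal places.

Break-even investment rate: n + g + δ = 0.01 + 0.01 + 0.04 = 0.06.
Current steady state (s = 0.15): k* = (0.15/0.06)^(1/0.59) ≈ 4.7258, y* = 4.7258^0.41 ≈ 1.8903, c* = (1−0.15)·1.8903 ≈ 1.6068.
Maximizing c = f(k) − (n+g+δ)·k gives f'(k) = n+g+δ, i.e. 0.41·k^(0.41−1) = 0.06, so k_gold = (0.41/0.06)^(1/0.59) ≈ 25.9795.
y_gold = 25.9795^0.41 ≈ 3.8019, c_gold = y_gold − 0.06·k_gold ≈ 2.2431.
Gain: Δc = 2.2431 − 1.6068 ≈ 0.6363.

Δc ≈ 0.64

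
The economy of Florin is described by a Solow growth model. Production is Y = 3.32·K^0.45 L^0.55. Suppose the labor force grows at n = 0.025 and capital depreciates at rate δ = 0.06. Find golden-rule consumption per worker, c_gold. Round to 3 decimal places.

c_gold ≈ 19.058

Break-even investment rate: n + δ = 0.025 + 0.06 = 0.085.
At the golden rule the marginal product of capital equals n+δ: 0.45·3.32·k^(0.45−1) = 0.085. Solving, k_gold = (0.45·3.32/0.085)^(1/0.55) ≈ 183.4476.
y_gold = 3.32·183.4476^0.45 ≈ 34.6512.
c_gold = y_gold − (n+δ)·k_gold = 34.6512 − 0.085·183.4476 ≈ 19.0582.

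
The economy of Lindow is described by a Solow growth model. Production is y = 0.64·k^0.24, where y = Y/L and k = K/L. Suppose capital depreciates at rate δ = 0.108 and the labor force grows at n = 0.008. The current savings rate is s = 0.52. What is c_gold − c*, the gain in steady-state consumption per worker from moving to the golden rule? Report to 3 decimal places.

Δc ≈ 0.103

Capital per worker breaks even when investment replaces (n + δ)·k; here n + δ = 0.116.
Current steady state (s = 0.52): k* = (0.52·0.64/0.116)^(1/0.76) ≈ 4.0019, y* = 0.64·4.0019^0.24 ≈ 0.8927, c* = (1−0.52)·0.8927 ≈ 0.4285.
At the golden rule the marginal product of capital equals n+δ: 0.24·0.64·k^(0.24−1) = 0.116. Solving, k_gold = (0.24·0.64/0.116)^(1/0.76) ≈ 1.4469.
y_gold = 0.64·1.4469^0.24 ≈ 0.6993, c_gold = y_gold − 0.116·k_gold ≈ 0.5315.
Gain: Δc = 0.5315 − 0.4285 ≈ 0.1030.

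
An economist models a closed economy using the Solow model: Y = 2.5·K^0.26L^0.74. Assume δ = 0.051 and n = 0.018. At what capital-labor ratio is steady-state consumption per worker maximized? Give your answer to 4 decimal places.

Capital per worker breaks even when investment replaces (n + δ)·k; here n + δ = 0.069.
Golden rule sets MPK = n+δ: 0.26·2.5·k^(0.26−1) = 0.069, so k_gold = (0.26·2.5/0.069)^(1/0.74) ≈ 20.7159.

k_gold ≈ 20.7159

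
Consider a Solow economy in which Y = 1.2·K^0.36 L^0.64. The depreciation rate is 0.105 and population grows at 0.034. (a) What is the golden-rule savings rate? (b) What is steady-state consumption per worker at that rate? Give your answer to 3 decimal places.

(a) s_gold = 0.360; (b) c_gold ≈ 1.453

Break-even investment rate: n + δ = 0.034 + 0.105 = 0.139.
For Cobb-Douglas, s_gold equals capital's share: s_gold = 0.36.
Maximizing c = f(k) − (n+δ)·k gives f'(k) = n+δ, i.e. 0.36·1.2·k^(0.36−1) = 0.139, so k_gold = (0.36·1.2/0.139)^(1/0.64) ≈ 5.8814.
y_gold = 1.2·5.8814^0.36 ≈ 2.2709; c_gold = (1−0.36)·y_gold ≈ 1.4534.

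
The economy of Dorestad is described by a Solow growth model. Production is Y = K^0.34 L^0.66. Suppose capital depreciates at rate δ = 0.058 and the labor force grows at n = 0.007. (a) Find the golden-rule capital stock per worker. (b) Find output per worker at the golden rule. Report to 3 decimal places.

(a) k_gold ≈ 12.267; (b) y_gold ≈ 2.345

n + δ = 0.007 + 0.058 = 0.065.
Setting f'(k) = n+δ gives 0.34·k^(0.34−1) = 0.065, hence k_gold = (0.34/0.065)^(1/0.66) ≈ 12.2669.
y_gold = 12.2669^0.34 ≈ 2.3451.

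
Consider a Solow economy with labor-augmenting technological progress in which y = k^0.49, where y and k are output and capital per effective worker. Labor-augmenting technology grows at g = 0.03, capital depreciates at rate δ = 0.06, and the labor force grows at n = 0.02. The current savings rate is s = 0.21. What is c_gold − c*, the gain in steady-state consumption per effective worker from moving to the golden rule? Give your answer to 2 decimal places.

Δc ≈ 0.67

n + g + δ = 0.02 + 0.03 + 0.06 = 0.11.
Current steady state (s = 0.21): k* = (0.21/0.11)^(1/0.51) ≈ 3.5534, y* = 3.5534^0.49 ≈ 1.8613, c* = (1−0.21)·1.8613 ≈ 1.4704.
At the golden rule the marginal product of capital equals n+g+δ: 0.49·k^(0.49−1) = 0.11. Solving, k_gold = (0.49/0.11)^(1/0.51) ≈ 18.7139.
y_gold = 18.7139^0.49 ≈ 4.2011, c_gold = y_gold − 0.11·k_gold ≈ 2.1425.
Gain: Δc = 2.1425 − 1.4704 ≈ 0.6721.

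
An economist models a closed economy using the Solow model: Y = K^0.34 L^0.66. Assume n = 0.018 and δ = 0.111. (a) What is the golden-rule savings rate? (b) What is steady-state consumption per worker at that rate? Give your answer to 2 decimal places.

Break-even investment rate: n + δ = 0.018 + 0.111 = 0.129.
For Cobb-Douglas, s_gold equals capital's share: s_gold = 0.34.
Golden rule sets MPK = n+δ: 0.34·k^(0.34−1) = 0.129, so k_gold = (0.34/0.129)^(1/0.66) ≈ 4.3422.
y_gold = 4.3422^0.34 ≈ 1.6475; c_gold = (1−0.34)·y_gold ≈ 1.0873.

(a) s_gold = 0.34; (b) c_gold ≈ 1.09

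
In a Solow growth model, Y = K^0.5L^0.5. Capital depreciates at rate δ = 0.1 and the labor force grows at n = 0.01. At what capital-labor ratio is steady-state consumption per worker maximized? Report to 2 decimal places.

Break-even investment rate: n + δ = 0.01 + 0.1 = 0.11.
At the golden rule the marginal product of capital equals n+δ: 0.5·k^(0.5−1) = 0.11. Solving, k_gold = (0.5/0.11)^(1/0.5) ≈ 20.6612.

k_gold ≈ 20.66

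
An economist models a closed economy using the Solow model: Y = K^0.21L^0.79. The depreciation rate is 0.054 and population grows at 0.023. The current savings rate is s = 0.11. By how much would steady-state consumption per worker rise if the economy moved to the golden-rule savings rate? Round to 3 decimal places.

The effective depreciation rate is n + δ = 0.023 + 0.054 = 0.077.
Current steady state (s = 0.11): k* = (0.11/0.077)^(1/0.79) ≈ 1.5706, y* = 1.5706^0.21 ≈ 1.0995, c* = (1−0.11)·1.0995 ≈ 0.9785.
Setting f'(k) = n+δ gives 0.21·k^(0.21−1) = 0.077, hence k_gold = (0.21/0.077)^(1/0.79) ≈ 3.5609.
y_gold = 3.5609^0.21 ≈ 1.3056, c_gold = y_gold − 0.077·k_gold ≈ 1.0315.
Gain: Δc = 1.0315 − 0.9785 ≈ 0.0530.

Δc ≈ 0.053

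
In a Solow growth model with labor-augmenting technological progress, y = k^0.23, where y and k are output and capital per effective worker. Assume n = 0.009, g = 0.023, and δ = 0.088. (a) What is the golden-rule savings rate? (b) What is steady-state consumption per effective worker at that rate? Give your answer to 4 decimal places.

The effective depreciation rate is n + g + δ = 0.009 + 0.023 + 0.088 = 0.12.
For Cobb-Douglas, s_gold equals capital's share: s_gold = 0.23.
At the golden rule the marginal product of capital equals n+g+δ: 0.23·k^(0.23−1) = 0.12. Solving, k_gold = (0.23/0.12)^(1/0.77) ≈ 2.3278.
y_gold = 2.3278^0.23 ≈ 1.2145; c_gold = (1−0.23)·y_gold ≈ 0.9352.

(a) s_gold = 0.2300; (b) c_gold ≈ 0.9352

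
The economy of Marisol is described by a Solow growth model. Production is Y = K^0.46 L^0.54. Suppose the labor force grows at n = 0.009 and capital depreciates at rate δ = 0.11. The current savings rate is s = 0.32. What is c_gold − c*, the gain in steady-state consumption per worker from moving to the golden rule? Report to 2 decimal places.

Δc ≈ 0.13

Capital per worker breaks even when investment replaces (n + δ)·k; here n + δ = 0.119.
Current steady state (s = 0.32): k* = (0.32/0.119)^(1/0.54) ≈ 6.2454, y* = 6.2454^0.46 ≈ 2.3225, c* = (1−0.32)·2.3225 ≈ 1.5793.
Setting f'(k) = n+δ gives 0.46·k^(0.46−1) = 0.119, hence k_gold = (0.46/0.119)^(1/0.54) ≈ 12.2300.
y_gold = 12.2300^0.46 ≈ 3.1639, c_gold = y_gold − 0.119·k_gold ≈ 1.7085.
Gain: Δc = 1.7085 − 1.5793 ≈ 0.1292.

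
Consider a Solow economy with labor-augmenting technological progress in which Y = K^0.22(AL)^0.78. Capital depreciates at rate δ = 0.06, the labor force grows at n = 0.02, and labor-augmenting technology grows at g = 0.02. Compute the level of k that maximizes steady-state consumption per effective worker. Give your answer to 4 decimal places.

k_gold ≈ 2.7479

n + g + δ = 0.02 + 0.02 + 0.06 = 0.1.
Maximizing c = f(k) − (n+g+δ)·k gives f'(k) = n+g+δ, i.e. 0.22·k^(0.22−1) = 0.1, so k_gold = (0.22/0.1)^(1/0.78) ≈ 2.7479.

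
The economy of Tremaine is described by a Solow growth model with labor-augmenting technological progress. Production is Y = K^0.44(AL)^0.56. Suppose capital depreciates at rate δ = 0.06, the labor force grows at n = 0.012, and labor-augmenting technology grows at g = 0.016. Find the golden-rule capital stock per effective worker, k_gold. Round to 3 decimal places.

Capital per effective worker breaks even when investment replaces (n + g + δ)·k; here n + g + δ = 0.088.
Golden rule sets MPK = n+g+δ: 0.44·k^(0.44−1) = 0.088, so k_gold = (0.44/0.088)^(1/0.56) ≈ 17.7076.

k_gold ≈ 17.708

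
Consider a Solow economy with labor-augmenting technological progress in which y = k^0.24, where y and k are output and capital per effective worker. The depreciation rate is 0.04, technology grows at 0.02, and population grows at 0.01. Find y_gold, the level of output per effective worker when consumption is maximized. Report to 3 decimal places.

Break-even investment rate: n + g + δ = 0.01 + 0.02 + 0.04 = 0.07.
Golden rule sets MPK = n+g+δ: 0.24·k^(0.24−1) = 0.07, so k_gold = (0.24/0.07)^(1/0.76) ≈ 5.0594.
Output: y_gold = k_gold^0.24 = 5.0594^0.24 ≈ 1.4756.

y_gold ≈ 1.476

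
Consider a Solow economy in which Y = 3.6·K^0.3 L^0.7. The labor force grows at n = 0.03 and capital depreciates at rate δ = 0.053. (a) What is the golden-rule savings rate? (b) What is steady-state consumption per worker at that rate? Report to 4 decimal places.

n + δ = 0.03 + 0.053 = 0.083.
For Cobb-Douglas, s_gold equals capital's share: s_gold = 0.3.
Setting f'(k) = n+δ gives 0.3·3.6·k^(0.3−1) = 0.083, hence k_gold = (0.3·3.6/0.083)^(1/0.7) ≈ 39.0771.
y_gold = 3.6·39.0771^0.3 ≈ 10.8113; c_gold = (1−0.3)·y_gold ≈ 7.5679.

(a) s_gold = 0.3000; (b) c_gold ≈ 7.5679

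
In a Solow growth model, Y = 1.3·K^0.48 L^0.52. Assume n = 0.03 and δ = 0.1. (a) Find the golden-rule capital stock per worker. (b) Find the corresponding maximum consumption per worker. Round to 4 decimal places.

Capital per worker breaks even when investment replaces (n + δ)·k; here n + δ = 0.13.
Maximizing c = f(k) − (n+δ)·k gives f'(k) = n+δ, i.e. 0.48·1.3·k^(0.48−1) = 0.13, so k_gold = (0.48·1.3/0.13)^(1/0.52) ≈ 20.4211.
y_gold = 1.3·20.4211^0.48 ≈ 5.5307; c_gold = y_gold − 0.13·k_gold ≈ 2.8760.

(a) k_gold ≈ 20.4211; (b) c_gold ≈ 2.8760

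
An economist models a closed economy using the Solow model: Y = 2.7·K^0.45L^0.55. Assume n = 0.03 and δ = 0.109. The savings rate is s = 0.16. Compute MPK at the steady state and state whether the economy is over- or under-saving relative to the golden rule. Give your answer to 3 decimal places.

The effective depreciation rate is n + δ = 0.03 + 0.109 = 0.139.
Steady-state k*: s·A·k^0.45 = 0.139·k gives k* = (0.16·2.7/0.139)^(1/0.55) ≈ 7.8596.
MPK = 0.45·2.7·7.8596^(-0.55) ≈ 0.3909.
MPK > n+δ = 0.139, so the economy is dynamically efficient (under-saving).

under-saving; MPK ≈ 0.391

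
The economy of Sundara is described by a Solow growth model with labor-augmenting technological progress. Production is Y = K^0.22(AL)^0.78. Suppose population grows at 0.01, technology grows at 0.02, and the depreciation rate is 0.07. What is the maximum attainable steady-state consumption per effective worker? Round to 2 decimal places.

n + g + δ = 0.01 + 0.02 + 0.07 = 0.1.
Golden rule sets MPK = n+g+δ: 0.22·k^(0.22−1) = 0.1, so k_gold = (0.22/0.1)^(1/0.78) ≈ 2.7479.
y_gold = 2.7479^0.22 ≈ 1.2491.
c_gold = y_gold − (n+g+δ)·k_gold = 1.2491 − 0.1·2.7479 ≈ 0.9743.

c_gold ≈ 0.97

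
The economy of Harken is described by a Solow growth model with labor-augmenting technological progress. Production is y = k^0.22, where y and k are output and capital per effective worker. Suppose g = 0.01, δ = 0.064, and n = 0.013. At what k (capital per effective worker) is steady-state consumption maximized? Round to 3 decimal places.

k_gold ≈ 3.285

The effective depreciation rate is n + g + δ = 0.013 + 0.01 + 0.064 = 0.087.
Golden rule sets MPK = n+g+δ: 0.22·k^(0.22−1) = 0.087, so k_gold = (0.22/0.087)^(1/0.78) ≈ 3.2851.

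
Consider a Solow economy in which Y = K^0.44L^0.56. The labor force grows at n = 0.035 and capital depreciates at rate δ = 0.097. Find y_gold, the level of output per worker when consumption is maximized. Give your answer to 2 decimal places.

Break-even investment rate: n + δ = 0.035 + 0.097 = 0.132.
At the golden rule the marginal product of capital equals n+δ: 0.44·k^(0.44−1) = 0.132. Solving, k_gold = (0.44/0.132)^(1/0.56) ≈ 8.5844.
Output: y_gold = k_gold^0.44 = 8.5844^0.44 ≈ 2.5753.

y_gold ≈ 2.58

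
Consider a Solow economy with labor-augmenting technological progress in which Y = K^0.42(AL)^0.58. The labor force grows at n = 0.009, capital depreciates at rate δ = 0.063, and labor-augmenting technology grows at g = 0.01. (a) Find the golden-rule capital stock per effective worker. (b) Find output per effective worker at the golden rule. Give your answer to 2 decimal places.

(a) k_gold ≈ 16.72; (b) y_gold ≈ 3.26

The effective depreciation rate is n + g + δ = 0.009 + 0.01 + 0.063 = 0.082.
At the golden rule the marginal product of capital equals n+g+δ: 0.42·k^(0.42−1) = 0.082. Solving, k_gold = (0.42/0.082)^(1/0.58) ≈ 16.7172.
y_gold = 16.7172^0.42 ≈ 3.2638.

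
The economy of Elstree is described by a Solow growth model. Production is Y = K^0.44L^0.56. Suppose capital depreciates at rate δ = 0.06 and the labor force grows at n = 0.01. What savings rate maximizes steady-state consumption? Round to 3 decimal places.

Capital per worker breaks even when investment replaces (n + δ)·k; here n + δ = 0.07.
At the golden rule MPK = n+δ, and in any Cobb-Douglas steady state s = (n+δ)·k/y = MPK·k/y = capital's share 0.44.

s_gold = 0.440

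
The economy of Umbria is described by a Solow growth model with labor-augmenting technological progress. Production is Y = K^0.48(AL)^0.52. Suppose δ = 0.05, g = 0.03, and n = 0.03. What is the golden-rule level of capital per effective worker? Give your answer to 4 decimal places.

k_gold ≈ 17.0011

n + g + δ = 0.03 + 0.03 + 0.05 = 0.11.
Maximizing c = f(k) − (n+g+δ)·k gives f'(k) = n+g+δ, i.e. 0.48·k^(0.48−1) = 0.11, so k_gold = (0.48/0.11)^(1/0.52) ≈ 17.0011.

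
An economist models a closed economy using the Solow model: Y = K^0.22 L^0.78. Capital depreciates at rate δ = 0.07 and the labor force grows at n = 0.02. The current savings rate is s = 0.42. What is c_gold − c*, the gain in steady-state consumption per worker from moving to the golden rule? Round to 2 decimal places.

The effective depreciation rate is n + δ = 0.02 + 0.07 = 0.09.
Current steady state (s = 0.42): k* = (0.42/0.09)^(1/0.78) ≈ 7.2061, y* = 7.2061^0.22 ≈ 1.5442, c* = (1−0.42)·1.5442 ≈ 0.8956.
Setting f'(k) = n+δ gives 0.22·k^(0.22−1) = 0.09, hence k_gold = (0.22/0.09)^(1/0.78) ≈ 3.1453.
y_gold = 3.1453^0.22 ≈ 1.2867, c_gold = y_gold − 0.09·k_gold ≈ 1.0036.
Gain: Δc = 1.0036 − 0.8956 ≈ 0.1080.

Δc ≈ 0.11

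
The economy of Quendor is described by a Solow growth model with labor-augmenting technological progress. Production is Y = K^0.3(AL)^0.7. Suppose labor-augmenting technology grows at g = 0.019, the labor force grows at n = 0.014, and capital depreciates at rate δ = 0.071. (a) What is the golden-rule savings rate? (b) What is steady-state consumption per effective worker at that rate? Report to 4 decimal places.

Capital per effective worker breaks even when investment replaces (n + g + δ)·k; here n + g + δ = 0.104.
For Cobb-Douglas, s_gold equals capital's share: s_gold = 0.3.
Setting f'(k) = n+g+δ gives 0.3·k^(0.3−1) = 0.104, hence k_gold = (0.3/0.104)^(1/0.7) ≈ 4.5422.
y_gold = 4.5422^0.3 ≈ 1.5746; c_gold = (1−0.3)·y_gold ≈ 1.1022.

(a) s_gold = 0.3000; (b) c_gold ≈ 1.1022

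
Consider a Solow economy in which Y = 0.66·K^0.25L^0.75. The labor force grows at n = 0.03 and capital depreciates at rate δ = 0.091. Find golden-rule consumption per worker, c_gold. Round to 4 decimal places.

Capital per worker breaks even when investment replaces (n + δ)·k; here n + δ = 0.121.
Setting f'(k) = n+δ gives 0.25·0.66·k^(0.25−1) = 0.121, hence k_gold = (0.25·0.66/0.121)^(1/0.75) ≈ 1.5122.
y_gold = 0.66·1.5122^0.25 ≈ 0.7319.
c_gold = y_gold − (n+δ)·k_gold = 0.7319 − 0.121·1.5122 ≈ 0.5489.

c_gold ≈ 0.5489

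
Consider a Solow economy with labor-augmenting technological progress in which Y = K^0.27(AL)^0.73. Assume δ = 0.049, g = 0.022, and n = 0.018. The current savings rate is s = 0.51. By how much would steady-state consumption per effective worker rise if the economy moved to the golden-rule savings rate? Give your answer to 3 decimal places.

The effective depreciation rate is n + g + δ = 0.018 + 0.022 + 0.049 = 0.089.
Current steady state (s = 0.51): k* = (0.51/0.089)^(1/0.73) ≈ 10.9296, y* = 10.9296^0.27 ≈ 1.9073, c* = (1−0.51)·1.9073 ≈ 0.9346.
Maximizing c = f(k) − (n+g+δ)·k gives f'(k) = n+g+δ, i.e. 0.27·k^(0.27−1) = 0.089, so k_gold = (0.27/0.089)^(1/0.73) ≈ 4.5734.
y_gold = 4.5734^0.27 ≈ 1.5075, c_gold = y_gold − 0.089·k_gold ≈ 1.1005.
Gain: Δc = 1.1005 − 0.9346 ≈ 0.1659.

Δc ≈ 0.166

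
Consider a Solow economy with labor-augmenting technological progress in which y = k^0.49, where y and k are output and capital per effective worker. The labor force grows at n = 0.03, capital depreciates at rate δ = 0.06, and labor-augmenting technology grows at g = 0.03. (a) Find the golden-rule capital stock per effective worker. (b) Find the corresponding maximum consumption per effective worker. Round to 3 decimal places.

Break-even investment rate: n + g + δ = 0.03 + 0.03 + 0.06 = 0.12.
Setting f'(k) = n+g+δ gives 0.49·k^(0.49−1) = 0.12, hence k_gold = (0.49/0.12)^(1/0.51) ≈ 15.7786.
y_gold = 15.7786^0.49 ≈ 3.8641; c_gold = y_gold − 0.12·k_gold ≈ 1.9707.

(a) k_gold ≈ 15.779; (b) c_gold ≈ 1.971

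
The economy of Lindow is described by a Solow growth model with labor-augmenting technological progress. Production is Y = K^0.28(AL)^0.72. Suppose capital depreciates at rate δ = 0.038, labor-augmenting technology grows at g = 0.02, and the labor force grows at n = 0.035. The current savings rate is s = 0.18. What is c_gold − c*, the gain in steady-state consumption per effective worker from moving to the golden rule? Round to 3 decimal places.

n + g + δ = 0.035 + 0.02 + 0.038 = 0.093.
Current steady state (s = 0.18): k* = (0.18/0.093)^(1/0.72) ≈ 2.5022, y* = 2.5022^0.28 ≈ 1.2928, c* = (1−0.18)·1.2928 ≈ 1.0601.
Golden rule sets MPK = n+g+δ: 0.28·k^(0.28−1) = 0.093, so k_gold = (0.28/0.093)^(1/0.72) ≈ 4.6220.
y_gold = 4.6220^0.28 ≈ 1.5352, c_gold = y_gold − 0.093·k_gold ≈ 1.1053.
Gain: Δc = 1.1053 − 1.0601 ≈ 0.0452.

Δc ≈ 0.045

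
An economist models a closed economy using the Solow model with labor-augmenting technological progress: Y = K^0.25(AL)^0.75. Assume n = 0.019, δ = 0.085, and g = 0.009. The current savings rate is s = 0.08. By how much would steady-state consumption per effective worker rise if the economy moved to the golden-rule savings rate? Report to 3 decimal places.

Δc ≈ 0.157

Break-even investment rate: n + g + δ = 0.019 + 0.009 + 0.085 = 0.113.
Current steady state (s = 0.08): k* = (0.08/0.113)^(1/0.75) ≈ 0.6310, y* = 0.6310^0.25 ≈ 0.8913, c* = (1−0.08)·0.8913 ≈ 0.8200.
Golden rule sets MPK = n+g+δ: 0.25·k^(0.25−1) = 0.113, so k_gold = (0.25/0.113)^(1/0.75) ≈ 2.8828.
y_gold = 2.8828^0.25 ≈ 1.3030, c_gold = y_gold − 0.113·k_gold ≈ 0.9773.
Gain: Δc = 0.9773 − 0.8200 ≈ 0.1573.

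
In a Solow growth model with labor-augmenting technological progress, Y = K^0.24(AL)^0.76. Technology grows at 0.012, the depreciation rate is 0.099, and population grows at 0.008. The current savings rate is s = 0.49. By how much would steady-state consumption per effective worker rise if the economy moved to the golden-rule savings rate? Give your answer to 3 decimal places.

Capital per effective worker breaks even when investment replaces (n + g + δ)·k; here n + g + δ = 0.119.
Current steady state (s = 0.49): k* = (0.49/0.119)^(1/0.76) ≈ 6.4380, y* = 6.4380^0.24 ≈ 1.5635, c* = (1−0.49)·1.5635 ≈ 0.7974.
Setting f'(k) = n+g+δ gives 0.24·k^(0.24−1) = 0.119, hence k_gold = (0.24/0.119)^(1/0.76) ≈ 2.5169.
y_gold = 2.5169^0.24 ≈ 1.2480, c_gold = y_gold − 0.119·k_gold ≈ 0.9485.
Gain: Δc = 0.9485 − 0.7974 ≈ 0.1511.

Δc ≈ 0.151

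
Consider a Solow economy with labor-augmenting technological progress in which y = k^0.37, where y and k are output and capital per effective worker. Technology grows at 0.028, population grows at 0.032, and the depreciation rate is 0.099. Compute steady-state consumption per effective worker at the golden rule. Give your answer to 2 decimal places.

c_gold ≈ 1.03

n + g + δ = 0.032 + 0.028 + 0.099 = 0.159.
At the golden rule the marginal product of capital equals n+g+δ: 0.37·k^(0.37−1) = 0.159. Solving, k_gold = (0.37/0.159)^(1/0.63) ≈ 3.8215.
y_gold = 3.8215^0.37 ≈ 1.6422.
c_gold = y_gold − (n+g+δ)·k_gold = 1.6422 − 0.159·3.8215 ≈ 1.0346.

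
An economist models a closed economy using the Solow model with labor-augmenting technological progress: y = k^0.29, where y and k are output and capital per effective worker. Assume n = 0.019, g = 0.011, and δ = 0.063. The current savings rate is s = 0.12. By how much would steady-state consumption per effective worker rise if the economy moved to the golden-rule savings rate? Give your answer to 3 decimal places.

Break-even investment rate: n + g + δ = 0.019 + 0.011 + 0.063 = 0.093.
Current steady state (s = 0.12): k* = (0.12/0.093)^(1/0.71) ≈ 1.4319, y* = 1.4319^0.29 ≈ 1.1097, c* = (1−0.12)·1.1097 ≈ 0.9766.
At the golden rule the marginal product of capital equals n+g+δ: 0.29·k^(0.29−1) = 0.093. Solving, k_gold = (0.29/0.093)^(1/0.71) ≈ 4.9620.
y_gold = 4.9620^0.29 ≈ 1.5913, c_gold = y_gold − 0.093·k_gold ≈ 1.1298.
Gain: Δc = 1.1298 − 0.9766 ≈ 0.1532.

Δc ≈ 0.153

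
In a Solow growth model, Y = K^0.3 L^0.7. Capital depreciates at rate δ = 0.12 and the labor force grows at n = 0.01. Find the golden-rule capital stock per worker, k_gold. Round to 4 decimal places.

Capital per worker breaks even when investment replaces (n + δ)·k; here n + δ = 0.13.
Maximizing c = f(k) − (n+δ)·k gives f'(k) = n+δ, i.e. 0.3·k^(0.3−1) = 0.13, so k_gold = (0.3/0.13)^(1/0.7) ≈ 3.3024.

k_gold ≈ 3.3024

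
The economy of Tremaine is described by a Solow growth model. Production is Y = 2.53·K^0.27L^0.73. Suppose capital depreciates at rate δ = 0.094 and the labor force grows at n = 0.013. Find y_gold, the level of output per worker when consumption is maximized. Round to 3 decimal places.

The effective depreciation rate is n + δ = 0.013 + 0.094 = 0.107.
At the golden rule the marginal product of capital equals n+δ: 0.27·2.53·k^(0.27−1) = 0.107. Solving, k_gold = (0.27·2.53/0.107)^(1/0.73) ≈ 12.6729.
Output: y_gold = 2.53·k_gold^0.27 = 2.53·12.6729^0.27 ≈ 5.0222.

y_gold ≈ 5.022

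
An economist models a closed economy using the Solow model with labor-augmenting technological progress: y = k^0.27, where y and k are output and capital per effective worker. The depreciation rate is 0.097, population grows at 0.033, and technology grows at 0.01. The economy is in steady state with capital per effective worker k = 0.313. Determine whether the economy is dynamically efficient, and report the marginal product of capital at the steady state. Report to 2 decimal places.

Capital per effective worker breaks even when investment replaces (n + g + δ)·k; here n + g + δ = 0.14.
MPK = 0.27·k^(0.27−1) = 0.27·0.313^(-0.73) ≈ 0.6304.
MPK > 0.14, so the economy is dynamically efficient (under-saving).

dynamically efficient; MPK ≈ 0.63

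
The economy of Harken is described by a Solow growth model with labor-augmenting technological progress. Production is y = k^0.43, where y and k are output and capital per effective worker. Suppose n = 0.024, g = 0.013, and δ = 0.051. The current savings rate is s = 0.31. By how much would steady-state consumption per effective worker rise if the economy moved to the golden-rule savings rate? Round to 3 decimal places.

Δc ≈ 0.102

The effective depreciation rate is n + g + δ = 0.024 + 0.013 + 0.051 = 0.088.
Current steady state (s = 0.31): k* = (0.31/0.088)^(1/0.57) ≈ 9.1083, y* = 9.1083^0.43 ≈ 2.5856, c* = (1−0.31)·2.5856 ≈ 1.7840.
At the golden rule the marginal product of capital equals n+g+δ: 0.43·k^(0.43−1) = 0.088. Solving, k_gold = (0.43/0.088)^(1/0.57) ≈ 16.1714.
y_gold = 16.1714^0.43 ≈ 3.3095, c_gold = y_gold − 0.088·k_gold ≈ 1.8864.
Gain: Δc = 1.8864 − 1.7840 ≈ 0.1024.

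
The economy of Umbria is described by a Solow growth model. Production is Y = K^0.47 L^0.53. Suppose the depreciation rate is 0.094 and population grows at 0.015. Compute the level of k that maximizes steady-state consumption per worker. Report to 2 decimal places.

k_gold ≈ 15.76

Break-even investment rate: n + δ = 0.015 + 0.094 = 0.109.
At the golden rule the marginal product of capital equals n+δ: 0.47·k^(0.47−1) = 0.109. Solving, k_gold = (0.47/0.109)^(1/0.53) ≈ 15.7577.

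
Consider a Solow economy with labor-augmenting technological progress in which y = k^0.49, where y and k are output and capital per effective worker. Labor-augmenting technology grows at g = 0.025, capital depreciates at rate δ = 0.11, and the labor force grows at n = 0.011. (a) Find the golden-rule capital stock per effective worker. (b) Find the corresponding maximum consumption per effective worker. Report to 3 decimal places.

(a) k_gold ≈ 10.742; (b) c_gold ≈ 1.632

n + g + δ = 0.011 + 0.025 + 0.11 = 0.146.
Maximizing c = f(k) − (n+g+δ)·k gives f'(k) = n+g+δ, i.e. 0.49·k^(0.49−1) = 0.146, so k_gold = (0.49/0.146)^(1/0.51) ≈ 10.7415.
y_gold = 10.7415^0.49 ≈ 3.2005; c_gold = y_gold − 0.146·k_gold ≈ 1.6323.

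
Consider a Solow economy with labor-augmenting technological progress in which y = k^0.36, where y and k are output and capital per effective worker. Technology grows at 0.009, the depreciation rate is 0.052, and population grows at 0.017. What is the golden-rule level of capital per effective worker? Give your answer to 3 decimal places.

k_gold ≈ 10.910

n + g + δ = 0.017 + 0.009 + 0.052 = 0.078.
At the golden rule the marginal product of capital equals n+g+δ: 0.36·k^(0.36−1) = 0.078. Solving, k_gold = (0.36/0.078)^(1/0.64) ≈ 10.9100.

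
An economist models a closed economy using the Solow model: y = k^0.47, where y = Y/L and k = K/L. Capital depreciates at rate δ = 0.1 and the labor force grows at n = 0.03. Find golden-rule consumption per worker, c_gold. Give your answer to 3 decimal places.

c_gold ≈ 1.657

Break-even investment rate: n + δ = 0.03 + 0.1 = 0.13.
Maximizing c = f(k) − (n+δ)·k gives f'(k) = n+δ, i.e. 0.47·k^(0.47−1) = 0.13, so k_gold = (0.47/0.13)^(1/0.53) ≈ 11.3011.
y_gold = 11.3011^0.47 ≈ 3.1258.
c_gold = y_gold − (n+δ)·k_gold = 3.1258 − 0.13·11.3011 ≈ 1.6567.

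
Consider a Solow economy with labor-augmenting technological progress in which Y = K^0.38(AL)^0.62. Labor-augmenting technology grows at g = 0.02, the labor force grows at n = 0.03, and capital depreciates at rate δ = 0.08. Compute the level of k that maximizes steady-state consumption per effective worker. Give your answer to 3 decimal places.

k_gold ≈ 5.641

Capital per effective worker breaks even when investment replaces (n + g + δ)·k; here n + g + δ = 0.13.
At the golden rule the marginal product of capital equals n+g+δ: 0.38·k^(0.38−1) = 0.13. Solving, k_gold = (0.38/0.13)^(1/0.62) ≈ 5.6410.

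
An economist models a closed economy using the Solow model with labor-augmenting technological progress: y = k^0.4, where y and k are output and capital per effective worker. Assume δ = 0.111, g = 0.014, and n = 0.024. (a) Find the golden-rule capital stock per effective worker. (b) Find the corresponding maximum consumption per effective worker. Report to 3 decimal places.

n + g + δ = 0.024 + 0.014 + 0.111 = 0.149.
Maximizing c = f(k) − (n+g+δ)·k gives f'(k) = n+g+δ, i.e. 0.4·k^(0.4−1) = 0.149, so k_gold = (0.4/0.149)^(1/0.6) ≈ 5.1855.
y_gold = 5.1855^0.4 ≈ 1.9316; c_gold = y_gold − 0.149·k_gold ≈ 1.1590.

(a) k_gold ≈ 5.185; (b) c_gold ≈ 1.159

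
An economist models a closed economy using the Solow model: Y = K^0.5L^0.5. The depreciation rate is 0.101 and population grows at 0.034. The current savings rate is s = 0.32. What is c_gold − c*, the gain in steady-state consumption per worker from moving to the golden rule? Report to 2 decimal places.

The effective depreciation rate is n + δ = 0.034 + 0.101 = 0.135.
Current steady state (s = 0.32): k* = (0.32/0.135)^(1/0.5) ≈ 5.6187, y* = 5.6187^0.5 ≈ 2.3704, c* = (1−0.32)·2.3704 ≈ 1.6119.
Maximizing c = f(k) − (n+δ)·k gives f'(k) = n+δ, i.e. 0.5·k^(0.5−1) = 0.135, so k_gold = (0.5/0.135)^(1/0.5) ≈ 13.7174.
y_gold = 13.7174^0.5 ≈ 3.7037, c_gold = y_gold − 0.135·k_gold ≈ 1.8519.
Gain: Δc = 1.8519 − 1.6119 ≈ 0.2400.

Δc ≈ 0.24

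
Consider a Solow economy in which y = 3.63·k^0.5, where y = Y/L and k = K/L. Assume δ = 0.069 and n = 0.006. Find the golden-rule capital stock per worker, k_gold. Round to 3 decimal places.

k_gold ≈ 585.640

n + δ = 0.006 + 0.069 = 0.075.
Golden rule sets MPK = n+δ: 0.5·3.63·k^(0.5−1) = 0.075, so k_gold = (0.5·3.63/0.075)^(1/0.5) ≈ 585.6400.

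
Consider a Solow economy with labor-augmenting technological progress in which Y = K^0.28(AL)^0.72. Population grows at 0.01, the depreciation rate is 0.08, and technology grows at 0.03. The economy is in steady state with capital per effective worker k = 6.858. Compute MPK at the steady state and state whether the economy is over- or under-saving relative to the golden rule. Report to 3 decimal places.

The effective depreciation rate is n + g + δ = 0.01 + 0.03 + 0.08 = 0.12.
MPK = 0.28·k^(0.28−1) = 0.28·6.858^(-0.72) ≈ 0.0700.
MPK < 0.12, so the economy is dynamically inefficient (over-saving).

over-saving; MPK ≈ 0.070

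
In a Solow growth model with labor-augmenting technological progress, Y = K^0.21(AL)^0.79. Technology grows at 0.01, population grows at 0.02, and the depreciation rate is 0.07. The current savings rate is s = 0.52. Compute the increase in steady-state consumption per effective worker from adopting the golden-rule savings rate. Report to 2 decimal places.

n + g + δ = 0.02 + 0.01 + 0.07 = 0.1.
Current steady state (s = 0.52): k* = (0.52/0.1)^(1/0.79) ≈ 8.0600, y* = 8.0600^0.21 ≈ 1.5500, c* = (1−0.52)·1.5500 ≈ 0.7440.
At the golden rule the marginal product of capital equals n+g+δ: 0.21·k^(0.21−1) = 0.1. Solving, k_gold = (0.21/0.1)^(1/0.79) ≈ 2.5578.
y_gold = 2.5578^0.21 ≈ 1.2180, c_gold = y_gold − 0.1·k_gold ≈ 0.9622.
Gain: Δc = 0.9622 − 0.7440 ≈ 0.2182.

Δc ≈ 0.22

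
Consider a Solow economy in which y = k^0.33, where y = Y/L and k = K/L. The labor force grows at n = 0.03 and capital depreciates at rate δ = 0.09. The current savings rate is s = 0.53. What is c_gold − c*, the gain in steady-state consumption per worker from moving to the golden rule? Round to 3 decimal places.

Δc ≈ 0.126

n + δ = 0.03 + 0.09 = 0.12.
Current steady state (s = 0.53): k* = (0.53/0.12)^(1/0.67) ≈ 9.1797, y* = 9.1797^0.33 ≈ 2.0784, c* = (1−0.53)·2.0784 ≈ 0.9769.
Maximizing c = f(k) − (n+δ)·k gives f'(k) = n+δ, i.e. 0.33·k^(0.33−1) = 0.12, so k_gold = (0.33/0.12)^(1/0.67) ≈ 4.5261.
y_gold = 4.5261^0.33 ≈ 1.6458, c_gold = y_gold − 0.12·k_gold ≈ 1.1027.
Gain: Δc = 1.1027 − 0.9769 ≈ 0.1259.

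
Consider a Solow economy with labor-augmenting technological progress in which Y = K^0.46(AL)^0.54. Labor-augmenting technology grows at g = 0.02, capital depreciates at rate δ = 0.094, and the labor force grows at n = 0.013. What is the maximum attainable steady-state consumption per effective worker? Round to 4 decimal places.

Capital per effective worker breaks even when investment replaces (n + g + δ)·k; here n + g + δ = 0.127.
At the golden rule the marginal product of capital equals n+g+δ: 0.46·k^(0.46−1) = 0.127. Solving, k_gold = (0.46/0.127)^(1/0.54) ≈ 10.8418.
y_gold = 10.8418^0.46 ≈ 2.9933.
c_gold = y_gold − (n+g+δ)·k_gold = 2.9933 − 0.127·10.8418 ≈ 1.6164.

c_gold ≈ 1.6164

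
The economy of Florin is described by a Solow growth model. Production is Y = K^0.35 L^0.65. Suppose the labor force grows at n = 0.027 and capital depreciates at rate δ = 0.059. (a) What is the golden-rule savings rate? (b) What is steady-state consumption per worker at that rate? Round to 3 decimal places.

(a) s_gold = 0.350; (b) c_gold ≈ 1.384

The effective depreciation rate is n + δ = 0.027 + 0.059 = 0.086.
For Cobb-Douglas, s_gold equals capital's share: s_gold = 0.35.
Setting f'(k) = n+δ gives 0.35·k^(0.35−1) = 0.086, hence k_gold = (0.35/0.086)^(1/0.65) ≈ 8.6656.
y_gold = 8.6656^0.35 ≈ 2.1293; c_gold = (1−0.35)·y_gold ≈ 1.3840.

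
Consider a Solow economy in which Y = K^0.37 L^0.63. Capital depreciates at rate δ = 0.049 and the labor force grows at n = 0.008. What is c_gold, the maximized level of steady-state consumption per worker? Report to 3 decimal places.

c_gold ≈ 1.890

Capital per worker breaks even when investment replaces (n + δ)·k; here n + δ = 0.057.
Setting f'(k) = n+δ gives 0.37·k^(0.37−1) = 0.057, hence k_gold = (0.37/0.057)^(1/0.63) ≈ 19.4719.
y_gold = 19.4719^0.37 ≈ 2.9997.
c_gold = y_gold − (n+δ)·k_gold = 2.9997 − 0.057·19.4719 ≈ 1.8898.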